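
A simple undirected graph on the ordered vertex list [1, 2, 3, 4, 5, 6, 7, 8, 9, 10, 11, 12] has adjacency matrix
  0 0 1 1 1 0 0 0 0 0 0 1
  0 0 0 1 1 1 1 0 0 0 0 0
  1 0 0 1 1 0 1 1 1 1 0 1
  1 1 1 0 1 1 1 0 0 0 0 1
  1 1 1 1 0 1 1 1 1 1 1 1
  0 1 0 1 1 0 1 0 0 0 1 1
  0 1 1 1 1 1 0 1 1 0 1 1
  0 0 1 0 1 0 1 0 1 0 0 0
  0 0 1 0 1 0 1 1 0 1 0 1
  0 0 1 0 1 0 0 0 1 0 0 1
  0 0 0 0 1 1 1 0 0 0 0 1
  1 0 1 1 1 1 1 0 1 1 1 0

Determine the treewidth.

4

A width-4 tree decomposition is:
Bags: B1 = {4, 5, 6, 7, 12}  B2 = {3, 4, 5, 7, 12}  B3 = {3, 5, 7, 9, 12}  B4 = {5, 6, 7, 11, 12}  B5 = {2, 4, 5, 6, 7}  B6 = {3, 5, 9, 10, 12}  B7 = {3, 5, 7, 8, 9}  B8 = {1, 3, 4, 5, 12}
Tree: B1–B2, B2–B3, B1–B4, B1–B5, B3–B6, B3–B7, B2–B8
Every bag has size at most 5, so the width is 5 − 1 = 4 and tw(G) ≤ 4. On the other hand G contains the 5-clique {1, 3, 4, 5, 12}. A clique must lie in a single bag of any decomposition, so no decomposition can have width below 4. Hence tw(G) = 4 exactly.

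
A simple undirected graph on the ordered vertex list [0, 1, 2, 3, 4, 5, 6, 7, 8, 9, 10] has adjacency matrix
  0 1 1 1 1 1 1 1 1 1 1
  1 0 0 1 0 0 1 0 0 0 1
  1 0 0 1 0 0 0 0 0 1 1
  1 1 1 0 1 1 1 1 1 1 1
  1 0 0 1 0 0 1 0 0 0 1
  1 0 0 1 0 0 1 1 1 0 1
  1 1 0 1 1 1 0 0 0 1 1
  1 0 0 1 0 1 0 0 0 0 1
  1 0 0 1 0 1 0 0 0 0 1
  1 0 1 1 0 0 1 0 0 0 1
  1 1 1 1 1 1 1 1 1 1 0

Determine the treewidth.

A width-4 tree decomposition is:
Bags: B1 = {0, 3, 6, 9, 10}  B2 = {0, 2, 3, 9, 10}  B3 = {0, 3, 5, 6, 10}  B4 = {0, 3, 5, 8, 10}  B5 = {0, 3, 5, 7, 10}  B6 = {0, 3, 4, 6, 10}  B7 = {0, 1, 3, 6, 10}
Tree: B1–B2, B1–B3, B3–B4, B3–B5, B1–B6, B6–B7
The largest bag has 5 vertices, giving width 4; this decomposition certifies tw(G) ≤ 4. On the other hand G contains the 5-clique {0, 3, 5, 8, 10}. A clique must lie in a single bag of any decomposition, so no decomposition can have width below 4. Therefore the treewidth is 4.

4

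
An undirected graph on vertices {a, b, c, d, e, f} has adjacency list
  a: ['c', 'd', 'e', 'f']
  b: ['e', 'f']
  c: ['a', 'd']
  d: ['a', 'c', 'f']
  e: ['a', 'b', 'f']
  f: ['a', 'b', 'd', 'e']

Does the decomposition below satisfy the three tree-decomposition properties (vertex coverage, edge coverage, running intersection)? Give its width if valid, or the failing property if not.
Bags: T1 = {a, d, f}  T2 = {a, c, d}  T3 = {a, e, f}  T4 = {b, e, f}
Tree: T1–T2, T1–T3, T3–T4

Yes; width 2.

Vertex coverage: the bags together contain {a, b, c, d, e, f}, the full vertex set. Edge coverage: each edge of G has both endpoints in at least one bag. Running intersection: for every vertex, the bags containing it form a connected subtree. All three properties hold, so this is a valid tree decomposition of width max|bag| − 1 = 2, and hence tw(G) ≤ 2.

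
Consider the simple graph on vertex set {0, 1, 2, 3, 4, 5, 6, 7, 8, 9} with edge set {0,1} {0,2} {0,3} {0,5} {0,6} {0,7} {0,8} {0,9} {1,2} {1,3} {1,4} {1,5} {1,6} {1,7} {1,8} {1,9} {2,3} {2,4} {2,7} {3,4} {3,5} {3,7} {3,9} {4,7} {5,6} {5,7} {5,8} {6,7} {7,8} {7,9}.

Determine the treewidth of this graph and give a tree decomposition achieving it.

Treewidth 4.
Bags: B1 = {0, 1, 3, 7, 9}  B2 = {0, 1, 3, 5, 7}  B3 = {0, 1, 5, 6, 7}  B4 = {0, 1, 2, 3, 7}  B5 = {1, 2, 3, 4, 7}  B6 = {0, 1, 5, 7, 8}
Tree: B1–B2, B2–B3, B2–B4, B4–B5, B2–B6

The largest bag has 5 vertices, giving width 4; this decomposition certifies tw(G) ≤ 4. On the other hand G contains the 5-clique {0, 1, 5, 7, 8}. A clique must lie in a single bag of any decomposition, so no decomposition can have width below 4. Therefore the treewidth is 4.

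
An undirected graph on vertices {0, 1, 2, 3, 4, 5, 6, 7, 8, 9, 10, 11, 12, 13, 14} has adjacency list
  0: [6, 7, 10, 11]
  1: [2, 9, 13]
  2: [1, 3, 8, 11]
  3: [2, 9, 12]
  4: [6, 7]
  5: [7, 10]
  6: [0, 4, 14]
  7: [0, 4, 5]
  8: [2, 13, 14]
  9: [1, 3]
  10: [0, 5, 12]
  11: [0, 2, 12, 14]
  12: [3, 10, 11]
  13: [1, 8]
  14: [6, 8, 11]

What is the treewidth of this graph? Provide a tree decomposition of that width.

Treewidth 3.
One such decomposition:
Bags: B1 = {4, 5, 6, 7}  B2 = {0, 5, 6, 7}  B3 = {0, 5, 6, 10}  B4 = {0, 6, 10, 14}  B5 = {0, 10, 11, 14}  B6 = {10, 11, 12, 14}  B7 = {8, 11, 12, 14}  B8 = {2, 8, 11, 12}  B9 = {2, 3, 8, 12}  B10 = {2, 3, 8, 13}  B11 = {1, 2, 3, 13}  B12 = {1, 3, 9, 13}
Tree: B1–B2, B2–B3, B3–B4, B4–B5, B5–B6, B6–B7, B7–B8, B8–B9, B9–B10, B10–B11, B11–B12

Every bag has size at most 4, so the width is 4 − 1 = 3 and tw(G) ≤ 3. For the lower bound: the 4 vertex sets {4,5,7}, {6}, {0}, {10,11,12,14} are disjoint, each induces a connected subgraph, and every pair is joined by at least one edge of G. Contracting each set to a single vertex therefore yields K_{4} as a minor, and since treewidth is minor-monotone, tw(G) ≥ tw(K_{4}) = 3. Combining the bounds, tw(G) = 3.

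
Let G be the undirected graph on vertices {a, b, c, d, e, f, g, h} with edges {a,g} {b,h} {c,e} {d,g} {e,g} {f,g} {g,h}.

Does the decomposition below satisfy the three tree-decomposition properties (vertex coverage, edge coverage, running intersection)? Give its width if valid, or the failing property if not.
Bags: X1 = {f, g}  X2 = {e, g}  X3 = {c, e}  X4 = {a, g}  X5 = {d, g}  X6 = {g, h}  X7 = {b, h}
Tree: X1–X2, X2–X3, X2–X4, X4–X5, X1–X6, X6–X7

Yes; width 1.

Checking the three conditions: (i) the bags cover all of {a, b, c, d, e, f, g, h}; (ii) for each edge, some bag contains both endpoints; (iii) the bags containing any fixed vertex form a subtree. All hold, so the decomposition is valid with width 2 − 1 = 1.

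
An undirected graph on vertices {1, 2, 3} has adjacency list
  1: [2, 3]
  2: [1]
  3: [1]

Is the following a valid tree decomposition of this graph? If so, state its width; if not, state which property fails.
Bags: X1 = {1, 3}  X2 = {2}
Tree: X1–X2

A tree decomposition must satisfy three properties: every vertex lies in some bag; for every edge, both endpoints lie together in some bag; and for every vertex, the bags containing it form a connected subtree. Here edge (1,2) lies in no bag, so the decomposition is invalid.

No — edge (1,2) lies in no bag.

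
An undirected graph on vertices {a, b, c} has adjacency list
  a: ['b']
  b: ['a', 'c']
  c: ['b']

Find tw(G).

1

A width-1 tree decomposition is:
Bags: B1 = {b, c}  B2 = {a, b}
Tree: B1–B2
The largest bag has 2 vertices, giving width 1; this decomposition certifies tw(G) ≤ 1. Since G has at least one edge (e.g. c–b), it is not an edgeless graph, so tw(G) ≥ 1. The upper and lower bounds meet at 1, so that is the treewidth.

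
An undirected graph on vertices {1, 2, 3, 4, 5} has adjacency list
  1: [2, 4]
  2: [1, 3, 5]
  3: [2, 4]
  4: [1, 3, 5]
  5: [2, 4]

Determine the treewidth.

A width-2 tree decomposition is:
Bags: B1 = {2, 3, 4}  B2 = {1, 2, 4}  B3 = {2, 4, 5}
Tree: B1–B2, B2–B3
Every bag has size at most 3, so the width is 3 − 1 = 2 and tw(G) ≤ 2. For the lower bound, G contains the cycle 3–4–1–2–3, so G is not a forest; only forests have treewidth ≤ 1, hence tw(G) ≥ 2. Hence tw(G) = 2 exactly.

2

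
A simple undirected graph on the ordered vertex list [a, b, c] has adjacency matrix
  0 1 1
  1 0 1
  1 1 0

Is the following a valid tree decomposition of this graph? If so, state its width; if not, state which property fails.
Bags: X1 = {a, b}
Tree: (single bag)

A tree decomposition must satisfy three properties: every vertex lies in some bag; for every edge, both endpoints lie together in some bag; and for every vertex, the bags containing it form a connected subtree. Here vertex c appears in no bag, so the decomposition is invalid.

No — vertex c appears in no bag.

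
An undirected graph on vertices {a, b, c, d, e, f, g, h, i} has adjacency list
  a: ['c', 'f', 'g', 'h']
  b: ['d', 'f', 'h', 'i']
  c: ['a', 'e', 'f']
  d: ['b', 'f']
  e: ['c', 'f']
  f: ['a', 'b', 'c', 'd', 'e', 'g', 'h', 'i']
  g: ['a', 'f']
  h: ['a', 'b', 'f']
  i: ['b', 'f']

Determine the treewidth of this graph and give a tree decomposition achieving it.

Treewidth 2.
Bags: B1 = {a, f, h}  B2 = {b, f, h}  B3 = {b, d, f}  B4 = {a, c, f}  B5 = {b, f, i}  B6 = {a, f, g}  B7 = {c, e, f}
Tree: B1–B2, B2–B3, B1–B4, B3–B5, B1–B6, B4–B7

Every bag has size at most 3, so the width is 3 − 1 = 2 and tw(G) ≤ 2. Conversely, {a, f, g} is a clique of size 3, and the vertices of any clique must share a bag in every tree decomposition; so some bag has ≥ 3 vertices and tw(G) ≥ 2. The upper and lower bounds meet at 2, so that is the treewidth.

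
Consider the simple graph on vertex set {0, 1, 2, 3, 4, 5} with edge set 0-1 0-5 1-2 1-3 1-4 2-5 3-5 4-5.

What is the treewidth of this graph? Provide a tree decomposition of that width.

The largest bag has 3 vertices, giving width 2; this decomposition certifies tw(G) ≤ 2. For the lower bound, G contains the cycle 2–1–0–5–2, so G is not a forest; only forests have treewidth ≤ 1, hence tw(G) ≥ 2. Combining the bounds, tw(G) = 2.

Treewidth 2.
One optimal decomposition is:
Bags: B1 = {1, 2, 5}  B2 = {0, 1, 5}  B3 = {1, 4, 5}  B4 = {1, 3, 5}
Tree: B1–B2, B2–B3, B3–B4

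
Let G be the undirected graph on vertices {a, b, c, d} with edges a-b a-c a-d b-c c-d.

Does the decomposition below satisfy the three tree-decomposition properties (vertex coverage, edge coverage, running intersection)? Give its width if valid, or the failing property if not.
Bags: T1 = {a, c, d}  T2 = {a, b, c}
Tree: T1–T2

Yes; width 2.

Checking the three conditions: (i) the bags cover all of {a, b, c, d}; (ii) for each edge, some bag contains both endpoints; (iii) the bags containing any fixed vertex form a subtree. All hold, so the decomposition is valid with width 3 − 1 = 2.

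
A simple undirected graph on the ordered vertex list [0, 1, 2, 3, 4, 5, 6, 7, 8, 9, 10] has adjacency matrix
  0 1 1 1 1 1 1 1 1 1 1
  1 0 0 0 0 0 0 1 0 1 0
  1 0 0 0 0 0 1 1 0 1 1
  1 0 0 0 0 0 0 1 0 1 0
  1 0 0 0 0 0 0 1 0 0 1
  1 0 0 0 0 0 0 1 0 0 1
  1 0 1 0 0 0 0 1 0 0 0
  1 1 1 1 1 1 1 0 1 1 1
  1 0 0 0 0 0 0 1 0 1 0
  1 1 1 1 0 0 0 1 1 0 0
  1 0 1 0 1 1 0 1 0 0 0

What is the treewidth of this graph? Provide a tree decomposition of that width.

Treewidth 3.
One optimal decomposition is:
Bags: B1 = {0, 7, 8, 9}  B2 = {0, 1, 7, 9}  B3 = {0, 3, 7, 9}  B4 = {0, 2, 7, 9}  B5 = {0, 2, 7, 10}  B6 = {0, 4, 7, 10}  B7 = {0, 5, 7, 10}  B8 = {0, 2, 6, 7}
Tree: B1–B2, B2–B3, B3–B4, B4–B5, B5–B6, B6–B7, B4–B8

Each bag holds 4 vertices, so the decomposition has width 3, which upper-bounds the treewidth. Conversely, {0, 4, 7, 10} is a clique of size 4, and the vertices of any clique must share a bag in every tree decomposition; so some bag has ≥ 4 vertices and tw(G) ≥ 3. The upper and lower bounds meet at 3, so that is the treewidth.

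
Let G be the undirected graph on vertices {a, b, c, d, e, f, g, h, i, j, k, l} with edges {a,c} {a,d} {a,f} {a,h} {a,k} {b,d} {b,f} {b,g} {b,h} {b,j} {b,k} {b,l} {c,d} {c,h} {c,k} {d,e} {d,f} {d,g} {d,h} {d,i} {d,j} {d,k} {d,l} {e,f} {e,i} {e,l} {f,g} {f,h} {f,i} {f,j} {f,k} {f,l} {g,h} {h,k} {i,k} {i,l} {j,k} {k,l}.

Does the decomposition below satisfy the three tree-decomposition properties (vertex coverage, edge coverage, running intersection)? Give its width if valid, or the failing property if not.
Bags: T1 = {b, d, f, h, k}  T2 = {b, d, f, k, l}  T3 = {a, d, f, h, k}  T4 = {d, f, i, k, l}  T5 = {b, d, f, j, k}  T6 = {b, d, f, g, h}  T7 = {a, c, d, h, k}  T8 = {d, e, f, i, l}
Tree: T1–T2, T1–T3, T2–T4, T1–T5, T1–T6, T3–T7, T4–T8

Yes; width 4.

Every vertex of G appears in some bag (union = {a, b, c, d, e, f, g, h, i, j, k, l}); every edge is covered by a bag; and for each vertex v the set of bags containing v is connected in the bag tree. The decomposition is therefore valid. The largest bag has 5 vertices, so the width is 4.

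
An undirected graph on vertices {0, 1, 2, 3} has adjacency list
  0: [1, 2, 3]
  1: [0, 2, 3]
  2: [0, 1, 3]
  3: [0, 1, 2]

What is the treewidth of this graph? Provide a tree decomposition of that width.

With just one bag of size 4, the width is 4 − 1 = 3, so tw(G) ≤ 3. For the lower bound, the 4 vertices {0, 1, 2, 3} are pairwise adjacent, and any tree decomposition puts a clique entirely inside one bag — forcing width ≥ 3. Hence tw(G) = 3 exactly.

Treewidth 3.
Bags: B1 = {0, 1, 2, 3}
Tree: (single bag)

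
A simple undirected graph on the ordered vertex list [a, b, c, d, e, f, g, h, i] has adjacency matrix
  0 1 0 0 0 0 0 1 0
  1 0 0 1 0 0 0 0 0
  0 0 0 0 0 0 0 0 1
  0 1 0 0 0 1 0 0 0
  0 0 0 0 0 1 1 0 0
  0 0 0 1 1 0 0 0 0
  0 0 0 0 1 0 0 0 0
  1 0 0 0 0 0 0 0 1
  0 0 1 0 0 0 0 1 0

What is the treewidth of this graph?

1

A width-1 tree decomposition is:
Bags: B1 = {e, g}  B2 = {e, f}  B3 = {d, f}  B4 = {b, d}  B5 = {a, b}  B6 = {a, h}  B7 = {h, i}  B8 = {c, i}
Tree: B1–B2, B2–B3, B3–B4, B4–B5, B5–B6, B6–B7, B7–B8
The largest bag has 2 vertices, giving width 1; this decomposition certifies tw(G) ≤ 1. Any graph with an edge has treewidth ≥ 1, and G has the edge g–e. Hence tw(G) = 1 exactly.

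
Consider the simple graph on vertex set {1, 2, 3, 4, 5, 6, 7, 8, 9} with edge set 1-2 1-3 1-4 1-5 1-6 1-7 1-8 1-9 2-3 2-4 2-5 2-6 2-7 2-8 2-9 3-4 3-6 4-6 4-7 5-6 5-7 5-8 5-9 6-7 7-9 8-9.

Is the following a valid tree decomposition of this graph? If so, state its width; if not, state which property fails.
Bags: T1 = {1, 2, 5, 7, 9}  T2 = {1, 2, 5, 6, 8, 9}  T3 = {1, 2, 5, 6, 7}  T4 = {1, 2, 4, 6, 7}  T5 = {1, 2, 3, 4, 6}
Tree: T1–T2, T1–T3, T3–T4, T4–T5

No — bags containing vertex 6 are not connected in the tree.

A tree decomposition must satisfy three properties: every vertex lies in some bag; for every edge, both endpoints lie together in some bag; and for every vertex, the bags containing it form a connected subtree. Here bags containing vertex 6 are not connected in the tree, so the decomposition is invalid.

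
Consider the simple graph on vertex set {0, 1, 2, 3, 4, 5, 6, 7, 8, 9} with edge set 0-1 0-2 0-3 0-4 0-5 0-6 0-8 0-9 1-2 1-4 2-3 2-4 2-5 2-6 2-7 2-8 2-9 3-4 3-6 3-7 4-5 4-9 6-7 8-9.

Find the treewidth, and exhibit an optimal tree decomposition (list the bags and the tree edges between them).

Treewidth 3.
One such decomposition:
Bags: B1 = {0, 2, 3, 4}  B2 = {0, 2, 3, 6}  B3 = {0, 2, 4, 9}  B4 = {2, 3, 6, 7}  B5 = {0, 2, 4, 5}  B6 = {0, 2, 8, 9}  B7 = {0, 1, 2, 4}
Tree: B1–B2, B1–B3, B2–B4, B3–B5, B3–B6, B1–B7

The largest bag has 4 vertices, giving width 3; this decomposition certifies tw(G) ≤ 3. Conversely, {0, 2, 8, 9} is a clique of size 4, and the vertices of any clique must share a bag in every tree decomposition; so some bag has ≥ 4 vertices and tw(G) ≥ 3. Combining the bounds, tw(G) = 3.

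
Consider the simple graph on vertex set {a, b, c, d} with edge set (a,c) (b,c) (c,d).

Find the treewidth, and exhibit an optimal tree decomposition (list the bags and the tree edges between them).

Treewidth 1.
One such decomposition:
Bags: B1 = {a, c}  B2 = {c, d}  B3 = {b, c}
Tree: B1–B2, B1–B3

Each bag holds 2 vertices, so the decomposition has width 1, which upper-bounds the treewidth. Any graph with an edge has treewidth ≥ 1, and G has the edge c–a. Combining the bounds, tw(G) = 1.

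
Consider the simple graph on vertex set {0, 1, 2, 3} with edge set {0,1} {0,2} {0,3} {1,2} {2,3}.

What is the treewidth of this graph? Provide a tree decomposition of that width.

Treewidth 2.
One such decomposition:
Bags: B1 = {0, 2, 3}  B2 = {0, 1, 2}
Tree: B1–B2

The largest bag has 3 vertices, giving width 2; this decomposition certifies tw(G) ≤ 2. For the lower bound, the 3 vertices {0, 1, 2} are pairwise adjacent, and any tree decomposition puts a clique entirely inside one bag — forcing width ≥ 2. Hence tw(G) = 2 exactly.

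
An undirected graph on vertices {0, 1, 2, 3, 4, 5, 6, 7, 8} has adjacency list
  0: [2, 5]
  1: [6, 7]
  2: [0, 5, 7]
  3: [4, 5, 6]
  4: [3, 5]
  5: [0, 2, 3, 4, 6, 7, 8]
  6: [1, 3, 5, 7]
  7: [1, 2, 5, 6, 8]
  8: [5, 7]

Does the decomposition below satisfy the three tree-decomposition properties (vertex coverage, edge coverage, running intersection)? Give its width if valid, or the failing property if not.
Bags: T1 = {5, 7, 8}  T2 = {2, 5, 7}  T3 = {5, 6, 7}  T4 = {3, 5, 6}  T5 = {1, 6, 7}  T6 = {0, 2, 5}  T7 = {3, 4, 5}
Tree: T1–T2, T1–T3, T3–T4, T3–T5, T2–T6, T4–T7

Yes; width 2.

Checking the three conditions: (i) the bags cover all of {0, 1, 2, 3, 4, 5, 6, 7, 8}; (ii) for each edge, some bag contains both endpoints; (iii) the bags containing any fixed vertex form a subtree. All hold, so the decomposition is valid with width 3 − 1 = 2.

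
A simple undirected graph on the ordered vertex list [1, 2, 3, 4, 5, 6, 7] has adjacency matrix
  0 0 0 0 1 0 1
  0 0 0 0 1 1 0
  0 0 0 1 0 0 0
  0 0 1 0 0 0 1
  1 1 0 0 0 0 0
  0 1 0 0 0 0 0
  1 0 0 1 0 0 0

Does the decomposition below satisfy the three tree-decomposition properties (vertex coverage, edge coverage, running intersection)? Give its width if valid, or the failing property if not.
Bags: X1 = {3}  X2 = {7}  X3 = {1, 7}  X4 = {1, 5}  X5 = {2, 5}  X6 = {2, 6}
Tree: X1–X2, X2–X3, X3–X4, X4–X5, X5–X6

No — vertex 4 appears in no bag.

A tree decomposition must satisfy three properties: every vertex lies in some bag; for every edge, both endpoints lie together in some bag; and for every vertex, the bags containing it form a connected subtree. Here vertex 4 appears in no bag, so the decomposition is invalid.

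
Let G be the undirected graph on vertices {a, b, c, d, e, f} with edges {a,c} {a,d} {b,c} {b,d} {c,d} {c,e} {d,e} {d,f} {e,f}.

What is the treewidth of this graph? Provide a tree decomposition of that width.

Each bag holds 3 vertices, so the decomposition has width 2, which upper-bounds the treewidth. On the other hand G contains the 3-clique {c, d, e}. A clique must lie in a single bag of any decomposition, so no decomposition can have width below 2. Combining the bounds, tw(G) = 2.

Treewidth 2.
One such decomposition:
Bags: B1 = {b, c, d}  B2 = {c, d, e}  B3 = {a, c, d}  B4 = {d, e, f}
Tree: B1–B2, B1–B3, B2–B4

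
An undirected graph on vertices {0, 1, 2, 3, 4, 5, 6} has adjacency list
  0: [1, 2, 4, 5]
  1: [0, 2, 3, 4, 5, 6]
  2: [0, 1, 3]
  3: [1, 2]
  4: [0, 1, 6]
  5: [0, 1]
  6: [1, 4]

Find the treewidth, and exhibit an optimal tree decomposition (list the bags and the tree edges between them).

Every bag has size at most 3, so the width is 3 − 1 = 2 and tw(G) ≤ 2. On the other hand G contains the 3-clique {0, 1, 2}. A clique must lie in a single bag of any decomposition, so no decomposition can have width below 2. Hence tw(G) = 2 exactly.

Treewidth 2.
Bags: B1 = {0, 1, 5}  B2 = {0, 1, 4}  B3 = {0, 1, 2}  B4 = {1, 4, 6}  B5 = {1, 2, 3}
Tree: B1–B2, B2–B3, B2–B4, B3–B5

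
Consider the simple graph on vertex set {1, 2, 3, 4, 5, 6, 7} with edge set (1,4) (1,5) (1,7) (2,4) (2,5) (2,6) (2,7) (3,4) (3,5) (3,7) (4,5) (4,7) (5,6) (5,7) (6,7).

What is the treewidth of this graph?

3

A width-3 tree decomposition is:
Bags: B1 = {2, 4, 5, 7}  B2 = {2, 5, 6, 7}  B3 = {3, 4, 5, 7}  B4 = {1, 4, 5, 7}
Tree: B1–B2, B1–B3, B1–B4
The largest bag has 4 vertices, giving width 3; this decomposition certifies tw(G) ≤ 3. For the lower bound, the 4 vertices {1, 4, 5, 7} are pairwise adjacent, and any tree decomposition puts a clique entirely inside one bag — forcing width ≥ 3. Combining the bounds, tw(G) = 3.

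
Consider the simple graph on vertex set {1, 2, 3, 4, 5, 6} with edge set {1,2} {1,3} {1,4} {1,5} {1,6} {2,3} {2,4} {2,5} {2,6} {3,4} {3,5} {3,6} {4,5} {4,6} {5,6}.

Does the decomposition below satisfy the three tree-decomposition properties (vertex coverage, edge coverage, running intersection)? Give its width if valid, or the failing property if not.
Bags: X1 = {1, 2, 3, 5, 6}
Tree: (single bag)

No — vertex 4 appears in no bag.

A tree decomposition must satisfy three properties: every vertex lies in some bag; for every edge, both endpoints lie together in some bag; and for every vertex, the bags containing it form a connected subtree. Here vertex 4 appears in no bag, so the decomposition is invalid.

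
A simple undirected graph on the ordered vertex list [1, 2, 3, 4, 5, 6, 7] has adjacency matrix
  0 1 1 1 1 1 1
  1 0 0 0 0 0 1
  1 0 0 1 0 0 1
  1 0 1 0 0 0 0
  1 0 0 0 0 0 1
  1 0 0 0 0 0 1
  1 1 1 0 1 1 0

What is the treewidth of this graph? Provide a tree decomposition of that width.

Treewidth 2.
One optimal decomposition is:
Bags: B1 = {1, 3, 7}  B2 = {1, 2, 7}  B3 = {1, 6, 7}  B4 = {1, 5, 7}  B5 = {1, 3, 4}
Tree: B1–B2, B1–B3, B2–B4, B1–B5

Every bag has size at most 3, so the width is 3 − 1 = 2 and tw(G) ≤ 2. On the other hand G contains the 3-clique {1, 3, 4}. A clique must lie in a single bag of any decomposition, so no decomposition can have width below 2. Hence tw(G) = 2 exactly.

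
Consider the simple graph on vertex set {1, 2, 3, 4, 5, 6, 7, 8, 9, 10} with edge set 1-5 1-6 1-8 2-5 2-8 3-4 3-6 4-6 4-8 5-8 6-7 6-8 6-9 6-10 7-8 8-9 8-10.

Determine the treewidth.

A width-2 tree decomposition is:
Bags: B1 = {4, 6, 8}  B2 = {6, 8, 10}  B3 = {6, 7, 8}  B4 = {1, 6, 8}  B5 = {1, 5, 8}  B6 = {2, 5, 8}  B7 = {3, 4, 6}  B8 = {6, 8, 9}
Tree: B1–B2, B1–B3, B2–B4, B4–B5, B5–B6, B1–B7, B4–B8
Every bag has size at most 3, so the width is 3 − 1 = 2 and tw(G) ≤ 2. Conversely, {2, 5, 8} is a clique of size 3, and the vertices of any clique must share a bag in every tree decomposition; so some bag has ≥ 3 vertices and tw(G) ≥ 2. The upper and lower bounds meet at 2, so that is the treewidth.

2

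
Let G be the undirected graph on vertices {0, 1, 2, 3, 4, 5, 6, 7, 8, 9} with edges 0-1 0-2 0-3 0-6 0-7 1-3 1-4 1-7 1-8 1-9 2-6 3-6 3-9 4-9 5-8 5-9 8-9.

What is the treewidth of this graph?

2

A width-2 tree decomposition is:
Bags: B1 = {0, 1, 3}  B2 = {1, 3, 9}  B3 = {0, 3, 6}  B4 = {0, 1, 7}  B5 = {0, 2, 6}  B6 = {1, 8, 9}  B7 = {1, 4, 9}  B8 = {5, 8, 9}
Tree: B1–B2, B1–B3, B1–B4, B3–B5, B2–B6, B2–B7, B6–B8
Every bag has size at most 3, so the width is 3 − 1 = 2 and tw(G) ≤ 2. Conversely, {0, 1, 3} is a clique of size 3, and the vertices of any clique must share a bag in every tree decomposition; so some bag has ≥ 3 vertices and tw(G) ≥ 2. The upper and lower bounds meet at 2, so that is the treewidth.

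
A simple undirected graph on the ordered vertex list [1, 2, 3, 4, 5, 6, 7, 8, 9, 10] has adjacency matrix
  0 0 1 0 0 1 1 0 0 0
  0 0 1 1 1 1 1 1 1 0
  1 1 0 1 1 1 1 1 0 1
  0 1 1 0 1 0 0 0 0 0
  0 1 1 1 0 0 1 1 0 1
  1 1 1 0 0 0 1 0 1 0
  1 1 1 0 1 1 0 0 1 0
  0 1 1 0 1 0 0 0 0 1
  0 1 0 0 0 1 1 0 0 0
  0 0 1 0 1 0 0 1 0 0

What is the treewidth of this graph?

3

A width-3 tree decomposition is:
Bags: B1 = {2, 3, 5, 7}  B2 = {2, 3, 6, 7}  B3 = {2, 3, 5, 8}  B4 = {2, 6, 7, 9}  B5 = {2, 3, 4, 5}  B6 = {3, 5, 8, 10}  B7 = {1, 3, 6, 7}
Tree: B1–B2, B1–B3, B2–B4, B3–B5, B3–B6, B2–B7
Each bag holds 4 vertices, so the decomposition has width 3, which upper-bounds the treewidth. Conversely, {2, 6, 7, 9} is a clique of size 4, and the vertices of any clique must share a bag in every tree decomposition; so some bag has ≥ 4 vertices and tw(G) ≥ 3. Therefore the treewidth is 3.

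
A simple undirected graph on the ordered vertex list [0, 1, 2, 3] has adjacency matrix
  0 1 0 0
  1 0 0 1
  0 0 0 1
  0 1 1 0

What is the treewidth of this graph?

A width-1 tree decomposition is:
Bags: B1 = {2, 3}  B2 = {1, 3}  B3 = {0, 1}
Tree: B1–B2, B2–B3
Every bag has size at most 2, so the width is 2 − 1 = 1 and tw(G) ≤ 1. Since G has at least one edge (e.g. 3–2), it is not an edgeless graph, so tw(G) ≥ 1. Hence tw(G) = 1 exactly.

1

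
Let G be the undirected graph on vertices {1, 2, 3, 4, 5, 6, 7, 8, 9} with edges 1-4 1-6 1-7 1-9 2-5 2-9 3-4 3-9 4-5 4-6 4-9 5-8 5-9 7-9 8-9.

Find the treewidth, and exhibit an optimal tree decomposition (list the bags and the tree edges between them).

Treewidth 2.
One such decomposition:
Bags: B1 = {5, 8, 9}  B2 = {4, 5, 9}  B3 = {2, 5, 9}  B4 = {1, 4, 9}  B5 = {3, 4, 9}  B6 = {1, 4, 6}  B7 = {1, 7, 9}
Tree: B1–B2, B1–B3, B2–B4, B2–B5, B4–B6, B4–B7

The largest bag has 3 vertices, giving width 2; this decomposition certifies tw(G) ≤ 2. Conversely, {5, 8, 9} is a clique of size 3, and the vertices of any clique must share a bag in every tree decomposition; so some bag has ≥ 3 vertices and tw(G) ≥ 2. The upper and lower bounds meet at 2, so that is the treewidth.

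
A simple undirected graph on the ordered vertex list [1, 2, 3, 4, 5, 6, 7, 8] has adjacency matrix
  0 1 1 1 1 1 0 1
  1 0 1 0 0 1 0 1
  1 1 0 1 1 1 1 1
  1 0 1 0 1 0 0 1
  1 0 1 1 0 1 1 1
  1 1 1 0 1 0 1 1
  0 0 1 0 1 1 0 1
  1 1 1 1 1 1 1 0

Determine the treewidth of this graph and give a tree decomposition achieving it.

Each bag holds 5 vertices, so the decomposition has width 4, which upper-bounds the treewidth. Conversely, {1, 2, 3, 6, 8} is a clique of size 5, and the vertices of any clique must share a bag in every tree decomposition; so some bag has ≥ 5 vertices and tw(G) ≥ 4. Combining the bounds, tw(G) = 4.

Treewidth 4.
Bags: B1 = {1, 3, 5, 6, 8}  B2 = {1, 3, 4, 5, 8}  B3 = {3, 5, 6, 7, 8}  B4 = {1, 2, 3, 6, 8}
Tree: B1–B2, B1–B3, B1–B4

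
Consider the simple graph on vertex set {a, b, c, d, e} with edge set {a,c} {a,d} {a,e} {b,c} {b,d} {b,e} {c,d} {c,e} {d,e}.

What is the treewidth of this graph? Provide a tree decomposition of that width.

Each bag holds 4 vertices, so the decomposition has width 3, which upper-bounds the treewidth. Conversely, {a, c, d, e} is a clique of size 4, and the vertices of any clique must share a bag in every tree decomposition; so some bag has ≥ 4 vertices and tw(G) ≥ 3. Hence tw(G) = 3 exactly.

Treewidth 3.
One such decomposition:
Bags: B1 = {a, c, d, e}  B2 = {b, c, d, e}
Tree: B1–B2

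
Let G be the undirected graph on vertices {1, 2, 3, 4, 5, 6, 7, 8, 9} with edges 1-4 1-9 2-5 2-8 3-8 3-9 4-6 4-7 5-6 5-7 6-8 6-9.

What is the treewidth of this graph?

A width-3 tree decomposition is:
Bags: B1 = {2, 3, 5, 8}  B2 = {3, 5, 6, 8}  B3 = {3, 5, 6, 9}  B4 = {5, 6, 7, 9}  B5 = {4, 6, 7, 9}  B6 = {1, 4, 7, 9}
Tree: B1–B2, B2–B3, B3–B4, B4–B5, B5–B6
Each bag holds 4 vertices, so the decomposition has width 3, which upper-bounds the treewidth. For the lower bound: the 4 vertex sets {2,3,8}, {5}, {6}, {1,4,7,9} are disjoint, each induces a connected subgraph, and every pair is joined by at least one edge of G. Contracting each set to a single vertex therefore yields K_{4} as a minor, and since treewidth is minor-monotone, tw(G) ≥ tw(K_{4}) = 3. Combining the bounds, tw(G) = 3.

3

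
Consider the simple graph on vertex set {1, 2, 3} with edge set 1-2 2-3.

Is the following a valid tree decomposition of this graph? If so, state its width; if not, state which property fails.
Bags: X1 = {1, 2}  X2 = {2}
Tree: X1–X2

No — vertex 3 appears in no bag.

A tree decomposition must satisfy three properties: every vertex lies in some bag; for every edge, both endpoints lie together in some bag; and for every vertex, the bags containing it form a connected subtree. Here vertex 3 appears in no bag, so the decomposition is invalid.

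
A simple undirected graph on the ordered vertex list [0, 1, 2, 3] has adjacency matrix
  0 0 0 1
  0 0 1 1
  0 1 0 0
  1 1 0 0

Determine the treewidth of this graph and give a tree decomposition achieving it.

Every bag has size at most 2, so the width is 2 − 1 = 1 and tw(G) ≤ 1. G has an edge, so its treewidth is at least 1. Combining the bounds, tw(G) = 1.

Treewidth 1.
Bags: B1 = {1, 3}  B2 = {0, 3}  B3 = {1, 2}
Tree: B1–B2, B1–B3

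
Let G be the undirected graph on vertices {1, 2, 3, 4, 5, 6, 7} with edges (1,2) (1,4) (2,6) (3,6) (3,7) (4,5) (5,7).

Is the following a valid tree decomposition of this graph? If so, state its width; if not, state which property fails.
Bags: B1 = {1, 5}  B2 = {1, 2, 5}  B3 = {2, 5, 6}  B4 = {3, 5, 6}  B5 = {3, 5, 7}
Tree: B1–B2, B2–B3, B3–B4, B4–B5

No — vertex 4 appears in no bag.

A tree decomposition must satisfy three properties: every vertex lies in some bag; for every edge, both endpoints lie together in some bag; and for every vertex, the bags containing it form a connected subtree. Here vertex 4 appears in no bag, so the decomposition is invalid.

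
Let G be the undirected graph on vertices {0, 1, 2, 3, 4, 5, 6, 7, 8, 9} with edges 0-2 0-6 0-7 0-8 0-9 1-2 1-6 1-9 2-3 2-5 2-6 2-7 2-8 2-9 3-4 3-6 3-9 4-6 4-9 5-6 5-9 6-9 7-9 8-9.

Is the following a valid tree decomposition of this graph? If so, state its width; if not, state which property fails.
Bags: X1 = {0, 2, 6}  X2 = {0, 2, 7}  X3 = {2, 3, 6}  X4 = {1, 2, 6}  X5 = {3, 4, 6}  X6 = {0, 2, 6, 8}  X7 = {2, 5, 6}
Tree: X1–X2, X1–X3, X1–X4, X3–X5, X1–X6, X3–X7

A tree decomposition must satisfy three properties: every vertex lies in some bag; for every edge, both endpoints lie together in some bag; and for every vertex, the bags containing it form a connected subtree. Here vertex 9 appears in no bag, so the decomposition is invalid.

No — vertex 9 appears in no bag.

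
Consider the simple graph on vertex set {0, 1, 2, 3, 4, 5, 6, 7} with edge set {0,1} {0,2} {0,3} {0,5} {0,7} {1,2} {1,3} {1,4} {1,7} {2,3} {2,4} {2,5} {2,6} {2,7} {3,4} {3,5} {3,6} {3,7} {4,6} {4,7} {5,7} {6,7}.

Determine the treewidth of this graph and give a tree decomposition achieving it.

Every bag has size at most 5, so the width is 5 − 1 = 4 and tw(G) ≤ 4. Conversely, {0, 1, 2, 3, 7} is a clique of size 5, and the vertices of any clique must share a bag in every tree decomposition; so some bag has ≥ 5 vertices and tw(G) ≥ 4. Therefore the treewidth is 4.

Treewidth 4.
Bags: B1 = {0, 2, 3, 5, 7}  B2 = {0, 1, 2, 3, 7}  B3 = {1, 2, 3, 4, 7}  B4 = {2, 3, 4, 6, 7}
Tree: B1–B2, B2–B3, B3–B4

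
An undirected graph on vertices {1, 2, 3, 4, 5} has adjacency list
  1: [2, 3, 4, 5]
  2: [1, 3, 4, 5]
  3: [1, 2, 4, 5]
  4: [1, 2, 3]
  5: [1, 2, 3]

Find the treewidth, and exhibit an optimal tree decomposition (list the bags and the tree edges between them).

Treewidth 3.
Bags: B1 = {1, 2, 3, 4}  B2 = {1, 2, 3, 5}
Tree: B1–B2

Each bag holds 4 vertices, so the decomposition has width 3, which upper-bounds the treewidth. On the other hand G contains the 4-clique {1, 2, 3, 4}. A clique must lie in a single bag of any decomposition, so no decomposition can have width below 3. Combining the bounds, tw(G) = 3.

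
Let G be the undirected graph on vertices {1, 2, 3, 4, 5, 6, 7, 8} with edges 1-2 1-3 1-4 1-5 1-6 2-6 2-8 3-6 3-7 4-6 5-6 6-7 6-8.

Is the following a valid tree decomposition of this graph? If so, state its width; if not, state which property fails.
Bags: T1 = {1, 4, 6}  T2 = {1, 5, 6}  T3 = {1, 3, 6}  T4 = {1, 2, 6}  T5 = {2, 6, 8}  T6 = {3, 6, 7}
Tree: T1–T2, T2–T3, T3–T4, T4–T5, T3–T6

Yes; width 2.

Checking the three conditions: (i) the bags cover all of {1, 2, 3, 4, 5, 6, 7, 8}; (ii) for each edge, some bag contains both endpoints; (iii) the bags containing any fixed vertex form a subtree. All hold, so the decomposition is valid with width 3 − 1 = 2.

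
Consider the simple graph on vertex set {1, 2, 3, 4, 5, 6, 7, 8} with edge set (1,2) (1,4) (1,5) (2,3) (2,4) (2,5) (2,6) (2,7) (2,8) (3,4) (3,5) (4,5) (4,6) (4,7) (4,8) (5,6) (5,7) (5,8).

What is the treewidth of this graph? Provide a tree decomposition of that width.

Treewidth 3.
Bags: B1 = {2, 4, 5, 7}  B2 = {2, 4, 5, 6}  B3 = {1, 2, 4, 5}  B4 = {2, 4, 5, 8}  B5 = {2, 3, 4, 5}
Tree: B1–B2, B1–B3, B1–B4, B3–B5

Each bag holds 4 vertices, so the decomposition has width 3, which upper-bounds the treewidth. Conversely, {1, 2, 4, 5} is a clique of size 4, and the vertices of any clique must share a bag in every tree decomposition; so some bag has ≥ 4 vertices and tw(G) ≥ 3. Hence tw(G) = 3 exactly.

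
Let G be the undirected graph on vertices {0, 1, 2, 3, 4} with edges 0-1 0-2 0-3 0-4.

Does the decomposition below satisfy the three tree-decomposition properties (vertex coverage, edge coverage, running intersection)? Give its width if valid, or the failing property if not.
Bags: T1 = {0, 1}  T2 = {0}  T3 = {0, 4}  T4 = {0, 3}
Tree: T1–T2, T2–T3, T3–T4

No — vertex 2 appears in no bag.

A tree decomposition must satisfy three properties: every vertex lies in some bag; for every edge, both endpoints lie together in some bag; and for every vertex, the bags containing it form a connected subtree. Here vertex 2 appears in no bag, so the decomposition is invalid.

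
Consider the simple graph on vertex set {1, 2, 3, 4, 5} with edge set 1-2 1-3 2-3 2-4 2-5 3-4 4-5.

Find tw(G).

2

A width-2 tree decomposition is:
Bags: B1 = {1, 2, 3}  B2 = {2, 3, 4}  B3 = {2, 4, 5}
Tree: B1–B2, B2–B3
The largest bag has 3 vertices, giving width 2; this decomposition certifies tw(G) ≤ 2. For the lower bound, the 3 vertices {1, 2, 3} are pairwise adjacent, and any tree decomposition puts a clique entirely inside one bag — forcing width ≥ 2. Hence tw(G) = 2 exactly.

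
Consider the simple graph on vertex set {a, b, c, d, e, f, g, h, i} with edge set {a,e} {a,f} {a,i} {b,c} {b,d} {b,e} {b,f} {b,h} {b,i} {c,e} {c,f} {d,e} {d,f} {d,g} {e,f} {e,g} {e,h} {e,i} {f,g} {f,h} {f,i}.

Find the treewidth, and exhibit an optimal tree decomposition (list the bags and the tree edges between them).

Every bag has size at most 4, so the width is 4 − 1 = 3 and tw(G) ≤ 3. On the other hand G contains the 4-clique {d, e, f, g}. A clique must lie in a single bag of any decomposition, so no decomposition can have width below 3. The upper and lower bounds meet at 3, so that is the treewidth.

Treewidth 3.
One optimal decomposition is:
Bags: B1 = {a, e, f, i}  B2 = {b, e, f, i}  B3 = {b, d, e, f}  B4 = {b, e, f, h}  B5 = {b, c, e, f}  B6 = {d, e, f, g}
Tree: B1–B2, B2–B3, B3–B4, B2–B5, B3–B6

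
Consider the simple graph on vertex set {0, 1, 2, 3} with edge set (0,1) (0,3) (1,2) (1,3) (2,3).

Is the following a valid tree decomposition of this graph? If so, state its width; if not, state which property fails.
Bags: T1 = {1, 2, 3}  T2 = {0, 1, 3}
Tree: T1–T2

Yes; width 2.

Every vertex of G appears in some bag (union = {0, 1, 2, 3}); every edge is covered by a bag; and for each vertex v the set of bags containing v is connected in the bag tree. The decomposition is therefore valid. The largest bag has 3 vertices, so the width is 2.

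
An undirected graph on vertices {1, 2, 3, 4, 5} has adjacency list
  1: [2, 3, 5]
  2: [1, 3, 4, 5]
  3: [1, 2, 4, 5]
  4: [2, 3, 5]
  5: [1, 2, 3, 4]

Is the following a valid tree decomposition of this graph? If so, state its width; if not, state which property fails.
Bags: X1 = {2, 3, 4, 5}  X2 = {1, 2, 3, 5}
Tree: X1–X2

Every vertex of G appears in some bag (union = {1, 2, 3, 4, 5}); every edge is covered by a bag; and for each vertex v the set of bags containing v is connected in the bag tree. The decomposition is therefore valid. The largest bag has 4 vertices, so the width is 3.

Yes; width 3.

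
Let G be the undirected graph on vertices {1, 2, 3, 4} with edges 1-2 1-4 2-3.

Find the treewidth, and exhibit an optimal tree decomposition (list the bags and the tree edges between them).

Treewidth 1.
One such decomposition:
Bags: B1 = {2, 3}  B2 = {1, 2}  B3 = {1, 4}
Tree: B1–B2, B2–B3

Every bag has size at most 2, so the width is 2 − 1 = 1 and tw(G) ≤ 1. G has an edge, so its treewidth is at least 1. The upper and lower bounds meet at 1, so that is the treewidth.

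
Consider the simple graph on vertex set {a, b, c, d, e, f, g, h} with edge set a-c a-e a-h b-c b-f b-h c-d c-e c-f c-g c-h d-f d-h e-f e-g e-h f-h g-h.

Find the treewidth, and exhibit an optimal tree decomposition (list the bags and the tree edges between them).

Treewidth 3.
One optimal decomposition is:
Bags: B1 = {b, c, f, h}  B2 = {c, e, f, h}  B3 = {c, e, g, h}  B4 = {c, d, f, h}  B5 = {a, c, e, h}
Tree: B1–B2, B2–B3, B1–B4, B2–B5

Each bag holds 4 vertices, so the decomposition has width 3, which upper-bounds the treewidth. Conversely, {c, e, g, h} is a clique of size 4, and the vertices of any clique must share a bag in every tree decomposition; so some bag has ≥ 4 vertices and tw(G) ≥ 3. Therefore the treewidth is 3.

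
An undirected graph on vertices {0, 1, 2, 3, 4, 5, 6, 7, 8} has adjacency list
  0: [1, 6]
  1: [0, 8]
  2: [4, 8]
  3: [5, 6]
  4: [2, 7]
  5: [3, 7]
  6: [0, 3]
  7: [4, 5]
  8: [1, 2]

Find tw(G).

2

A width-2 tree decomposition is:
Bags: B1 = {4, 5, 7}  B2 = {2, 4, 5}  B3 = {2, 5, 8}  B4 = {1, 5, 8}  B5 = {0, 1, 5}  B6 = {0, 5, 6}  B7 = {3, 5, 6}
Tree: B1–B2, B2–B3, B3–B4, B4–B5, B5–B6, B6–B7
The largest bag has 3 vertices, giving width 2; this decomposition certifies tw(G) ≤ 2. For the lower bound, G contains the cycle 5–7–4–2–8–1–0–6–3–5, so G is not a forest; only forests have treewidth ≤ 1, hence tw(G) ≥ 2. The upper and lower bounds meet at 2, so that is the treewidth.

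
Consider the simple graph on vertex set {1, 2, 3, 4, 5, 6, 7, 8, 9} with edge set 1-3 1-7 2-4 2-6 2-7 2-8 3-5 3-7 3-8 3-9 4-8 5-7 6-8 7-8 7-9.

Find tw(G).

A width-2 tree decomposition is:
Bags: B1 = {2, 7, 8}  B2 = {2, 6, 8}  B3 = {3, 7, 8}  B4 = {1, 3, 7}  B5 = {2, 4, 8}  B6 = {3, 5, 7}  B7 = {3, 7, 9}
Tree: B1–B2, B1–B3, B3–B4, B1–B5, B4–B6, B4–B7
Each bag holds 3 vertices, so the decomposition has width 2, which upper-bounds the treewidth. Conversely, {2, 4, 8} is a clique of size 3, and the vertices of any clique must share a bag in every tree decomposition; so some bag has ≥ 3 vertices and tw(G) ≥ 2. Combining the bounds, tw(G) = 2.

2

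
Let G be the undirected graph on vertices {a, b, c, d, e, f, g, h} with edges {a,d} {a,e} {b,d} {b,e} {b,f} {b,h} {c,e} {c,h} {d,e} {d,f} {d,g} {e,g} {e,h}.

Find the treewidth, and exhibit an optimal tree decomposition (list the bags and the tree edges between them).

Treewidth 2.
One such decomposition:
Bags: B1 = {b, d, e}  B2 = {b, d, f}  B3 = {b, e, h}  B4 = {d, e, g}  B5 = {a, d, e}  B6 = {c, e, h}
Tree: B1–B2, B1–B3, B1–B4, B4–B5, B3–B6

Each bag holds 3 vertices, so the decomposition has width 2, which upper-bounds the treewidth. For the lower bound, the 3 vertices {d, e, g} are pairwise adjacent, and any tree decomposition puts a clique entirely inside one bag — forcing width ≥ 2. The upper and lower bounds meet at 2, so that is the treewidth.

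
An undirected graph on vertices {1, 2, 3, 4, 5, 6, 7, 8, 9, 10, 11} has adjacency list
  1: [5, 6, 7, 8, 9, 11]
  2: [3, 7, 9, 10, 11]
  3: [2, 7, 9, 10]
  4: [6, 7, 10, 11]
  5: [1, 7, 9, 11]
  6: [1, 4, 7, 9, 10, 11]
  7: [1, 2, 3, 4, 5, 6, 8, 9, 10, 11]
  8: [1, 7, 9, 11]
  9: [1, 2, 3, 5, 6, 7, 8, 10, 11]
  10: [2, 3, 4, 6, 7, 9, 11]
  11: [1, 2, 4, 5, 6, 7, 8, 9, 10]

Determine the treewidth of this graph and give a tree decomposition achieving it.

Treewidth 4.
Bags: B1 = {2, 7, 9, 10, 11}  B2 = {6, 7, 9, 10, 11}  B3 = {2, 3, 7, 9, 10}  B4 = {1, 6, 7, 9, 11}  B5 = {1, 5, 7, 9, 11}  B6 = {4, 6, 7, 10, 11}  B7 = {1, 7, 8, 9, 11}
Tree: B1–B2, B1–B3, B2–B4, B4–B5, B2–B6, B5–B7

Each bag holds 5 vertices, so the decomposition has width 4, which upper-bounds the treewidth. For the lower bound, the 5 vertices {1, 7, 8, 9, 11} are pairwise adjacent, and any tree decomposition puts a clique entirely inside one bag — forcing width ≥ 4. The upper and lower bounds meet at 4, so that is the treewidth.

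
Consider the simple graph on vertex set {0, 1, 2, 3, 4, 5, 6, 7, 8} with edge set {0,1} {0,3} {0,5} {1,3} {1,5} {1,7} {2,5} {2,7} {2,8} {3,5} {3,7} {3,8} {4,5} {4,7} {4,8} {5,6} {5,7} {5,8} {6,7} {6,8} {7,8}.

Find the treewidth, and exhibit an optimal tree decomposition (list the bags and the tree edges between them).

Treewidth 3.
Bags: B1 = {2, 5, 7, 8}  B2 = {5, 6, 7, 8}  B3 = {4, 5, 7, 8}  B4 = {3, 5, 7, 8}  B5 = {1, 3, 5, 7}  B6 = {0, 1, 3, 5}
Tree: B1–B2, B2–B3, B1–B4, B4–B5, B5–B6

Each bag holds 4 vertices, so the decomposition has width 3, which upper-bounds the treewidth. Conversely, {0, 1, 3, 5} is a clique of size 4, and the vertices of any clique must share a bag in every tree decomposition; so some bag has ≥ 4 vertices and tw(G) ≥ 3. Hence tw(G) = 3 exactly.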